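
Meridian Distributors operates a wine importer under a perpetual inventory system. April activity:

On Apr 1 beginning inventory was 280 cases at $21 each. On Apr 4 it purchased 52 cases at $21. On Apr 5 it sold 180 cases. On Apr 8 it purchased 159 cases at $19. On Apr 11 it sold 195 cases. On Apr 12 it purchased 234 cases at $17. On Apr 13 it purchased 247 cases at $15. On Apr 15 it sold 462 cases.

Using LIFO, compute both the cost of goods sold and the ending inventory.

Apr 5, 180 sold [LIFO — newest first]: 52 @ $21 + 128 @ $21 = $3,780
Apr 11, 195 sold [LIFO — newest first]: 159 @ $19 + 36 @ $21 = $3,777
Apr 15, 462 sold [LIFO — newest first]: 247 @ $15 + 215 @ $17 = $7,360
Total COGS = $3,780 + $3,777 + $7,360 = $14,917
Ending inventory: 116 @ $21 + 19 @ $17 = $2,759

COGS = $14,917; ending inventory = $2,759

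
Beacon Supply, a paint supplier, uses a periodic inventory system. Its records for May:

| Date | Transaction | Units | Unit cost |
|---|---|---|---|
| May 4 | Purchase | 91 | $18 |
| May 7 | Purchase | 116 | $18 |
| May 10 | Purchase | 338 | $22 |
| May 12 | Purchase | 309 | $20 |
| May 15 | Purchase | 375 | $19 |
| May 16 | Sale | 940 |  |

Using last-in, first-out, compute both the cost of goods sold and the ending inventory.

May 16, 940 sold [LIFO — newest first]: 375 @ $19 + 309 @ $20 + 256 @ $22 = $18,937
Ending inventory: 91 @ $18 + 116 @ $18 + 82 @ $22 = $5,530

COGS = $18,937; ending inventory = $5,530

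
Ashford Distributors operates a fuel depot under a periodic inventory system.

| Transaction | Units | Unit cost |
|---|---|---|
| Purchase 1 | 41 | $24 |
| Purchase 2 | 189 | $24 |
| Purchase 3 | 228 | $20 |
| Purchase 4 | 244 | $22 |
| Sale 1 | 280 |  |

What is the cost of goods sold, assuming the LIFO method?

Sale 1 (280) [LIFO — newest first]: 244 @ $22 + 36 @ $20 = $6,088
Ending inventory: 41 @ $24 + 189 @ $24 + 192 @ $20 = $9,360

COGS = $6,088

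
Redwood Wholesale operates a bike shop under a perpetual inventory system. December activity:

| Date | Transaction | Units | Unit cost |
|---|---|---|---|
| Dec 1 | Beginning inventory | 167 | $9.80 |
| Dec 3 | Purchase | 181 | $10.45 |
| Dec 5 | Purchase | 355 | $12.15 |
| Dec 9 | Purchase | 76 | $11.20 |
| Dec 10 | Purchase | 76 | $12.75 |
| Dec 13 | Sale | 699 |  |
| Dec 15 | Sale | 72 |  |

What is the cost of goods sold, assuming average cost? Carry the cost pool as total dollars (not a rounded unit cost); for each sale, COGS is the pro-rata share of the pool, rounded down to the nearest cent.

After Dec 1: 167 on hand, pool $1,636.60 (≈ $9.8000 each)
After Dec 3: 348 on hand, pool $3,528.05 (≈ $10.1381 each)
After Dec 5: 703 on hand, pool $7,841.30 (≈ $11.1541 each)
After Dec 9: 779 on hand, pool $8,692.50 (≈ $11.1585 each)
After Dec 10: 855 on hand, pool $9,661.50 (≈ $11.3000 each)
Dec 13, sell 699: 699/855 × $9,661.50 → $7,898.70
Dec 15, sell 72: 72/156 × $1,762.80 → $813.60
Total COGS = $7,898.70 + $813.60 = $8,712.30
Ending inventory (cost pool remaining) = $949.20
Check: goods available $9,661.50 = COGS $8,712.30 + ending $949.20

COGS = $8,712.30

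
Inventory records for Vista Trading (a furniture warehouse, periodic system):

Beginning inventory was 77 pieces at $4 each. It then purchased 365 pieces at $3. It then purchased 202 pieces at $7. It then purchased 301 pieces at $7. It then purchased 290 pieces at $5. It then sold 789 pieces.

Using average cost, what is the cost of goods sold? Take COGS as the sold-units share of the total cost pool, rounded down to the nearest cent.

Sale 1, sell 789: 789/1235 × $6,374.00 → $4,072.13
Ending inventory (cost pool remaining) = $2,301.87

COGS = $4,072.13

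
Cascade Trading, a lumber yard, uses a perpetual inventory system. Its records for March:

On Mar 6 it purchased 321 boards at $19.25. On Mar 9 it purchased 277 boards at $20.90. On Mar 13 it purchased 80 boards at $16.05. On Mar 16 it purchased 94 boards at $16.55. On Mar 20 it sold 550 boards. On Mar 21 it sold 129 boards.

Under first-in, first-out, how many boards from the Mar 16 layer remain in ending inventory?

Mar 20, 550 sold [FIFO — oldest first]: 321 @ $19.25 + 229 @ $20.90 = $10,965.35
Mar 21, 129 sold [FIFO — oldest first]: 48 @ $20.90 + 80 @ $16.05 + 1 @ $16.55 = $2,303.75
Total COGS = $10,965.35 + $2,303.75 = $13,269.10
Ending inventory: 93 @ $16.55 = $1,539.15
Check: goods available $14,808.25 = COGS $13,269.10 + ending $1,539.15

93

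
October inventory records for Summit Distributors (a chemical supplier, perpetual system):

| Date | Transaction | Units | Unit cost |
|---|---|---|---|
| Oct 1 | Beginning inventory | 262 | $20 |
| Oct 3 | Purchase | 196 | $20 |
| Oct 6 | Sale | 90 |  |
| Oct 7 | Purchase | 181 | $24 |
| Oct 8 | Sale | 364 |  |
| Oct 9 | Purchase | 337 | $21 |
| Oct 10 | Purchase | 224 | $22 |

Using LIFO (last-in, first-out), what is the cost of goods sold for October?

Oct 6, 90 sold [LIFO — newest first]: 90 @ $20 = $1,800
Oct 8, 364 sold [LIFO — newest first]: 181 @ $24 + 106 @ $20 + 77 @ $20 = $8,004
Total COGS = $1,800 + $8,004 = $9,804
Ending inventory: 185 @ $20 + 337 @ $21 + 224 @ $22 = $15,705
Check: goods available $25,509 = COGS $9,804 + ending $15,705

COGS = $9,804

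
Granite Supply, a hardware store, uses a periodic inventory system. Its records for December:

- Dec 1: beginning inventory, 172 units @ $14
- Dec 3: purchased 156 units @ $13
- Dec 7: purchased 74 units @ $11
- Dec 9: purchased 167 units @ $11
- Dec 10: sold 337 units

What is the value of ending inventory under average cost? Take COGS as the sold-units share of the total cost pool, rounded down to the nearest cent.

Ending inventory = $2,889.61

Dec 10, sell 337: 337/569 × $7,087.00 → $4,197.39
Ending inventory (cost pool remaining) = $2,889.61
Check: goods available $7,087.00 = COGS $4,197.39 + ending $2,889.61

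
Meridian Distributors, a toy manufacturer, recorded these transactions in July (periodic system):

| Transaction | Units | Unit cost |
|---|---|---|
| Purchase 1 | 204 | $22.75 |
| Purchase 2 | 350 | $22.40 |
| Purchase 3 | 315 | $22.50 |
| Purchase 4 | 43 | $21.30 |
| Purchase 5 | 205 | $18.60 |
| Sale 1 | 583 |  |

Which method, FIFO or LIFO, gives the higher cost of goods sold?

FIFO COGS: 204 @ $22.75 + 350 @ $22.40 + 29 @ $22.50 = $13,133.50
LIFO COGS: 205 @ $18.60 + 43 @ $21.30 + 315 @ $22.50 + 20 @ $22.40 = $12,264.40

FIFO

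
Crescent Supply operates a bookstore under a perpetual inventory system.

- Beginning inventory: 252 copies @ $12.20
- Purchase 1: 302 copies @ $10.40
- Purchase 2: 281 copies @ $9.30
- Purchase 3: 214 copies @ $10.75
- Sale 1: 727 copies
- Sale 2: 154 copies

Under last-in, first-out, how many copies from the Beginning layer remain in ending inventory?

Sale 1 (727) [LIFO — newest first]: 214 @ $10.75 + 281 @ $9.30 + 232 @ $10.40 = $7,326.60
Sale 2 (154) [LIFO — newest first]: 70 @ $10.40 + 84 @ $12.20 = $1,752.80
Total COGS = $7,326.60 + $1,752.80 = $9,079.40
Ending inventory: 168 @ $12.20 = $2,049.60

168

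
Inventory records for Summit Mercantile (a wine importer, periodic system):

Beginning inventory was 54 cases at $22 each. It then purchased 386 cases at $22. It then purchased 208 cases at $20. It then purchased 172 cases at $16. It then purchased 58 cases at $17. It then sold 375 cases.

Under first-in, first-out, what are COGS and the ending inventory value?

COGS = $8,250; ending inventory = $9,328

Sale 1 (375) [FIFO — oldest first]: 54 @ $22 + 321 @ $22 = $8,250
Ending inventory: 65 @ $22 + 208 @ $20 + 172 @ $16 + 58 @ $17 = $9,328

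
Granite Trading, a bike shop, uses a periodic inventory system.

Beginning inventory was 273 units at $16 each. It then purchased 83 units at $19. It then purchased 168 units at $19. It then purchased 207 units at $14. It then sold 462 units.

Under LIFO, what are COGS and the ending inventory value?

COGS = $7,731; ending inventory = $4,304

Sale 1 (462) [LIFO — newest first]: 207 @ $14 + 168 @ $19 + 83 @ $19 + 4 @ $16 = $7,731
Ending inventory: 269 @ $16 = $4,304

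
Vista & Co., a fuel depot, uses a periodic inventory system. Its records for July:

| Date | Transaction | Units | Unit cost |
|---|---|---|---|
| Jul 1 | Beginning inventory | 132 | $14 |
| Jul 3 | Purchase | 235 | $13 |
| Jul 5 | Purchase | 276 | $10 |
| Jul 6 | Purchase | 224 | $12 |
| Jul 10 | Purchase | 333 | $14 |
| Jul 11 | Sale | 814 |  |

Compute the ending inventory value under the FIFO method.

Jul 11, 814 sold [FIFO — oldest first]: 132 @ $14 + 235 @ $13 + 276 @ $10 + 171 @ $12 = $9,715
Ending inventory: 53 @ $12 + 333 @ $14 = $5,298
Check: goods available $15,013 = COGS $9,715 + ending $5,298

Ending inventory = $5,298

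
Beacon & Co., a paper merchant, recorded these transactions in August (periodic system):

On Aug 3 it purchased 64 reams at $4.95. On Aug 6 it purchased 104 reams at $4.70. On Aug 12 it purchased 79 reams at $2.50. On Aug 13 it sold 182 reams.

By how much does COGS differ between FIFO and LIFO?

FIFO COGS: 64 @ $4.95 + 104 @ $4.70 + 14 @ $2.50 = $840.60
LIFO COGS: 79 @ $2.50 + 103 @ $4.70 = $681.60
Difference = |$840.60 − $681.60| = $159.00

$159.00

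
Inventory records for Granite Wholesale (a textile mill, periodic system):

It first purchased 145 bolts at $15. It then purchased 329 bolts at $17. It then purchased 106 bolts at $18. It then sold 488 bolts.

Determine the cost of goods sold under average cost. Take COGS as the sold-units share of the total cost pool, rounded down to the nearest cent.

Sale 1, sell 488: 488/580 × $9,676.00 → $8,141.18
Ending inventory (cost pool remaining) = $1,534.82
Check: goods available $9,676.00 = COGS $8,141.18 + ending $1,534.82

COGS = $8,141.18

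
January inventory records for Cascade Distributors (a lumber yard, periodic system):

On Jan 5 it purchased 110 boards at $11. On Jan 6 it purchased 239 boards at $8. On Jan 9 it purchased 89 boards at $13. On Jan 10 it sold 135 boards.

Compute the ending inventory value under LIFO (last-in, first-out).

Jan 10, 135 sold [LIFO — newest first]: 89 @ $13 + 46 @ $8 = $1,525
Ending inventory: 110 @ $11 + 193 @ $8 = $2,754

Ending inventory = $2,754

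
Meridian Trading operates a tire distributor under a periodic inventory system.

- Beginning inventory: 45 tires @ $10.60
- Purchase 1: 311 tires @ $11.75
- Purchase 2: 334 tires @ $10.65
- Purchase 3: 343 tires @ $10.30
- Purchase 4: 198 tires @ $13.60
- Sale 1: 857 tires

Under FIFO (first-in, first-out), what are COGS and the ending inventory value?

Sale 1 (857) [FIFO — oldest first]: 45 @ $10.60 + 311 @ $11.75 + 334 @ $10.65 + 167 @ $10.30 = $9,408.45
Ending inventory: 176 @ $10.30 + 198 @ $13.60 = $4,505.60
Check: goods available $13,914.05 = COGS $9,408.45 + ending $4,505.60

COGS = $9,408.45; ending inventory = $4,505.60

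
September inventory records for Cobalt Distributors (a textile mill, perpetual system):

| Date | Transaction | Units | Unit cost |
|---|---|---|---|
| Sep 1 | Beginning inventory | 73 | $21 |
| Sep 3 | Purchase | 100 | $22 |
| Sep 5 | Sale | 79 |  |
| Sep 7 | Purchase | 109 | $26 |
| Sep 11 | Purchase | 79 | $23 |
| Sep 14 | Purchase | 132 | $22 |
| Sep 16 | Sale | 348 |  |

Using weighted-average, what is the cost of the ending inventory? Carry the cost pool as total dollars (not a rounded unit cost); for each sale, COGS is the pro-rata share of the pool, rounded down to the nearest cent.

Ending inventory = $1,527.78

After Sep 1: 73 on hand, pool $1,533.00 (≈ $21.0000 each)
After Sep 3: 173 on hand, pool $3,733.00 (≈ $21.5780 each)
Sep 5, sell 79: 79/173 × $3,733.00 → $1,704.66
After Sep 7: 203 on hand, pool $4,862.34 (≈ $23.9524 each)
After Sep 11: 282 on hand, pool $6,679.34 (≈ $23.6856 each)
After Sep 14: 414 on hand, pool $9,583.34 (≈ $23.1482 each)
Sep 16, sell 348: 348/414 × $9,583.34 → $8,055.56
Total COGS = $1,704.66 + $8,055.56 = $9,760.22
Ending inventory (cost pool remaining) = $1,527.78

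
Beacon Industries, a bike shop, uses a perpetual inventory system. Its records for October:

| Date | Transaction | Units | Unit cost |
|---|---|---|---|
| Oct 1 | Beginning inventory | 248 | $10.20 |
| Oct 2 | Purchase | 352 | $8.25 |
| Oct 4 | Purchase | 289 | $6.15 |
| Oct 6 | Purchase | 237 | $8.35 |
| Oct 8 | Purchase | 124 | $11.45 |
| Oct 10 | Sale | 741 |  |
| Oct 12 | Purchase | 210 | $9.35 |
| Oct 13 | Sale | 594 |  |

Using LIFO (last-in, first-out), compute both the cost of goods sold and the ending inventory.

COGS = $11,298.20; ending inventory = $1,275.00

Oct 10, 741 sold [LIFO — newest first]: 124 @ $11.45 + 237 @ $8.35 + 289 @ $6.15 + 91 @ $8.25 = $5,926.85
Oct 13, 594 sold [LIFO — newest first]: 210 @ $9.35 + 261 @ $8.25 + 123 @ $10.20 = $5,371.35
Total COGS = $5,926.85 + $5,371.35 = $11,298.20
Ending inventory: 125 @ $10.20 = $1,275.00
Check: goods available $12,573.20 = COGS $11,298.20 + ending $1,275.00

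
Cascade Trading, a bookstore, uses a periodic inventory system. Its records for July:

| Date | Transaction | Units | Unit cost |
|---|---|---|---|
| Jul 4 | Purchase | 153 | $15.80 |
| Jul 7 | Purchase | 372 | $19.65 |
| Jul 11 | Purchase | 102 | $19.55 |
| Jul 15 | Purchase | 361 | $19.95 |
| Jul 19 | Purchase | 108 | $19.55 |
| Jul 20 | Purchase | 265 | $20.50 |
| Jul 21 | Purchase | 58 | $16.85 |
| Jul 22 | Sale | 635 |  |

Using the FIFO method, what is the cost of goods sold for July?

Jul 22, 635 sold [FIFO — oldest first]: 153 @ $15.80 + 372 @ $19.65 + 102 @ $19.55 + 8 @ $19.95 = $11,880.90
Ending inventory: 353 @ $19.95 + 108 @ $19.55 + 265 @ $20.50 + 58 @ $16.85 = $15,563.55

COGS = $11,880.90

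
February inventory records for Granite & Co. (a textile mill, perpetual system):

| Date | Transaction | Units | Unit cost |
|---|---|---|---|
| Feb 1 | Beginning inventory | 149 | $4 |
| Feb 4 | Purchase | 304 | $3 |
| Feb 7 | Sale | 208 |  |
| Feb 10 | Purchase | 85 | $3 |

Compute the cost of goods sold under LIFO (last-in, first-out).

Feb 7, 208 sold [LIFO — newest first]: 208 @ $3 = $624
Ending inventory: 149 @ $4 + 96 @ $3 + 85 @ $3 = $1,139

COGS = $624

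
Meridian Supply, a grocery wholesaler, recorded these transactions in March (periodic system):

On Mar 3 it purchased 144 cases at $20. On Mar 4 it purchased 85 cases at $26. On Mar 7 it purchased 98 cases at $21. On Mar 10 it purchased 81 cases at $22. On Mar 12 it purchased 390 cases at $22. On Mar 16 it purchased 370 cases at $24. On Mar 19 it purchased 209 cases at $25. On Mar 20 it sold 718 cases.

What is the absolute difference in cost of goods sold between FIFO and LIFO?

$1,413

FIFO COGS: 144 @ $20 + 85 @ $26 + 98 @ $21 + 81 @ $22 + 310 @ $22 = $15,750
LIFO COGS: 209 @ $25 + 370 @ $24 + 139 @ $22 = $17,163
Difference = |$15,750 − $17,163| = $1,413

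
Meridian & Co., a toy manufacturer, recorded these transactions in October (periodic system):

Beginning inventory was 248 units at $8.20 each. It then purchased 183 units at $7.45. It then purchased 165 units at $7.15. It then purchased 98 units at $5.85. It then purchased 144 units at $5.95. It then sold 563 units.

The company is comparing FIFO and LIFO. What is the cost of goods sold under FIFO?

COGS = $4,340.75

FIFO COGS: 248 @ $8.20 + 183 @ $7.45 + 132 @ $7.15 = $4,340.75
LIFO COGS: 144 @ $5.95 + 98 @ $5.85 + 165 @ $7.15 + 156 @ $7.45 = $3,772.05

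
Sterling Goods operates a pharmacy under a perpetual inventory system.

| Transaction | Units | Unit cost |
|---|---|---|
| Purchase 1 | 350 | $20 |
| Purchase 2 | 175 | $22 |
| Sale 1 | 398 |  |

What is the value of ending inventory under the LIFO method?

Ending inventory = $2,540

Sale 1 (398) [LIFO — newest first]: 175 @ $22 + 223 @ $20 = $8,310
Ending inventory: 127 @ $20 = $2,540
Check: goods available $10,850 = COGS $8,310 + ending $2,540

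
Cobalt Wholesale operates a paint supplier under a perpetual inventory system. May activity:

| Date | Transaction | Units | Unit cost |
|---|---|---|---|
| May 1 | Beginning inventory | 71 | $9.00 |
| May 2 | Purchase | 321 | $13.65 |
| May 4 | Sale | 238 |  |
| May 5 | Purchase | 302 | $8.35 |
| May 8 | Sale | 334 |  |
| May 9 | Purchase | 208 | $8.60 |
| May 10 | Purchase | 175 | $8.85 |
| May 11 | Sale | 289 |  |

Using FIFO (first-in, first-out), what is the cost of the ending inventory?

Ending inventory = $1,901.35

May 4, 238 sold [FIFO — oldest first]: 71 @ $9.00 + 167 @ $13.65 = $2,918.55
May 8, 334 sold [FIFO — oldest first]: 154 @ $13.65 + 180 @ $8.35 = $3,605.10
May 11, 289 sold [FIFO — oldest first]: 122 @ $8.35 + 167 @ $8.60 = $2,454.90
Total COGS = $2,918.55 + $3,605.10 + $2,454.90 = $8,978.55
Ending inventory: 41 @ $8.60 + 175 @ $8.85 = $1,901.35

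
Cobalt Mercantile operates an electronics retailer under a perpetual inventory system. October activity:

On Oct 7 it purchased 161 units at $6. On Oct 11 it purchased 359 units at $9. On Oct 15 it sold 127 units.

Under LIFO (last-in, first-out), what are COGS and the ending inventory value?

COGS = $1,143; ending inventory = $3,054

Oct 15, 127 sold [LIFO — newest first]: 127 @ $9 = $1,143
Ending inventory: 161 @ $6 + 232 @ $9 = $3,054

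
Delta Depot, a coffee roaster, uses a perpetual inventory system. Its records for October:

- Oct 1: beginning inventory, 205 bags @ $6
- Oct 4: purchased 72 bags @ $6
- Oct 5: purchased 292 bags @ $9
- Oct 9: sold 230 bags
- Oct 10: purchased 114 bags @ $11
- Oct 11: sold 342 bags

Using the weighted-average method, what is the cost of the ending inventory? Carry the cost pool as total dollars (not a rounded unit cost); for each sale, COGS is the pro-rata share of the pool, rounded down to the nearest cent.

Ending inventory = $933.56

After Oct 1: 205 on hand, pool $1,230.00 (≈ $6.0000 each)
After Oct 4: 277 on hand, pool $1,662.00 (≈ $6.0000 each)
After Oct 5: 569 on hand, pool $4,290.00 (≈ $7.5395 each)
Oct 9, sell 230: 230/569 × $4,290.00 → $1,734.09
After Oct 10: 453 on hand, pool $3,809.91 (≈ $8.4104 each)
Oct 11, sell 342: 342/453 × $3,809.91 → $2,876.35
Total COGS = $1,734.09 + $2,876.35 = $4,610.44
Ending inventory (cost pool remaining) = $933.56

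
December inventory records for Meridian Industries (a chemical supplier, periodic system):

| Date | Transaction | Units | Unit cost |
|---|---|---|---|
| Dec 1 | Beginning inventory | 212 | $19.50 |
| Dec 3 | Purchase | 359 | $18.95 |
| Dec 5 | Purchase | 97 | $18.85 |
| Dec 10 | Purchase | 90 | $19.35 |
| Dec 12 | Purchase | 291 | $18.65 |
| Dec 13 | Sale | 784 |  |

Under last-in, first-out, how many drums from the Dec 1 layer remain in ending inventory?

212

Dec 13, 784 sold [LIFO — newest first]: 291 @ $18.65 + 90 @ $19.35 + 97 @ $18.85 + 306 @ $18.95 = $14,795.80
Ending inventory: 212 @ $19.50 + 53 @ $18.95 = $5,138.35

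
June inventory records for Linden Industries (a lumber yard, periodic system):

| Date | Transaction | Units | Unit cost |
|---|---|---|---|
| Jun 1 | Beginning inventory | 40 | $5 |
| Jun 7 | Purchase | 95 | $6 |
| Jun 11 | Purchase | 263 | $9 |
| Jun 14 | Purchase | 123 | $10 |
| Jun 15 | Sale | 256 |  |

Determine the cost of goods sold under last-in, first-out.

COGS = $2,427

Jun 15, 256 sold [LIFO — newest first]: 123 @ $10 + 133 @ $9 = $2,427
Ending inventory: 40 @ $5 + 95 @ $6 + 130 @ $9 = $1,940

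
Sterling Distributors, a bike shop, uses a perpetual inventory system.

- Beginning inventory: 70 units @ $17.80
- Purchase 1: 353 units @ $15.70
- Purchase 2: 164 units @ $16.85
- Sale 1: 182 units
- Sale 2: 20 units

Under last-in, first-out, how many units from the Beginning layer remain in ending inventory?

70

Sale 1 (182) [LIFO — newest first]: 164 @ $16.85 + 18 @ $15.70 = $3,046.00
Sale 2 (20) [LIFO — newest first]: 20 @ $15.70 = $314.00
Total COGS = $3,046.00 + $314.00 = $3,360.00
Ending inventory: 70 @ $17.80 + 315 @ $15.70 = $6,191.50
Check: goods available $9,551.50 = COGS $3,360.00 + ending $6,191.50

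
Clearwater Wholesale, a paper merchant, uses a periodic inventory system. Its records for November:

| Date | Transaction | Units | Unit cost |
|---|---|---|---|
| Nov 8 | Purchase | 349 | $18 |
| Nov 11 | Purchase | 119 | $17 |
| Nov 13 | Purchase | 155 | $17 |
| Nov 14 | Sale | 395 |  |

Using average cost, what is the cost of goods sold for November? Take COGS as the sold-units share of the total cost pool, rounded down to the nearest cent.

Nov 14, sell 395: 395/623 × $10,940.00 → $6,936.27
Ending inventory (cost pool remaining) = $4,003.73

COGS = $6,936.27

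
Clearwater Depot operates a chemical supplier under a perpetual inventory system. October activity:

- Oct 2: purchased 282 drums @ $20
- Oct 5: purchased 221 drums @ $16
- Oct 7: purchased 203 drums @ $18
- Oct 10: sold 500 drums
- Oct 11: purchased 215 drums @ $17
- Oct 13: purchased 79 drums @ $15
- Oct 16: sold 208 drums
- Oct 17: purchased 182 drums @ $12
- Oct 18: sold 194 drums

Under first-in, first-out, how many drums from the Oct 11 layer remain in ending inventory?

Oct 10, 500 sold [FIFO — oldest first]: 282 @ $20 + 218 @ $16 = $9,128
Oct 16, 208 sold [FIFO — oldest first]: 3 @ $16 + 203 @ $18 + 2 @ $17 = $3,736
Oct 18, 194 sold [FIFO — oldest first]: 194 @ $17 = $3,298
Total COGS = $9,128 + $3,736 + $3,298 = $16,162
Ending inventory: 19 @ $17 + 79 @ $15 + 182 @ $12 = $3,692

19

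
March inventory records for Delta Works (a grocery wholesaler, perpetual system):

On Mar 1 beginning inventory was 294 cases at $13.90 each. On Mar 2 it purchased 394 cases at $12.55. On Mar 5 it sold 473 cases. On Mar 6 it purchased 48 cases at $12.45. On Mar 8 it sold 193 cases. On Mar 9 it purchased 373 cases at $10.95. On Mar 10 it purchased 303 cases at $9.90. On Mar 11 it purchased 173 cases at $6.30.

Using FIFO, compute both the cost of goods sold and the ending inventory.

Mar 5, 473 sold [FIFO — oldest first]: 294 @ $13.90 + 179 @ $12.55 = $6,333.05
Mar 8, 193 sold [FIFO — oldest first]: 193 @ $12.55 = $2,422.15
Total COGS = $6,333.05 + $2,422.15 = $8,755.20
Ending inventory: 22 @ $12.55 + 48 @ $12.45 + 373 @ $10.95 + 303 @ $9.90 + 173 @ $6.30 = $9,047.65

COGS = $8,755.20; ending inventory = $9,047.65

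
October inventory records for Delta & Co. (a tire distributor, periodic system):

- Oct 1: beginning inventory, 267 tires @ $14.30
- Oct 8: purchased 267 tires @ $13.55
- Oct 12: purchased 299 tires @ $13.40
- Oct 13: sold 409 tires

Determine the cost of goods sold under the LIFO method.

Oct 13, 409 sold [LIFO — newest first]: 299 @ $13.40 + 110 @ $13.55 = $5,497.10
Ending inventory: 267 @ $14.30 + 157 @ $13.55 = $5,945.45
Check: goods available $11,442.55 = COGS $5,497.10 + ending $5,945.45

COGS = $5,497.10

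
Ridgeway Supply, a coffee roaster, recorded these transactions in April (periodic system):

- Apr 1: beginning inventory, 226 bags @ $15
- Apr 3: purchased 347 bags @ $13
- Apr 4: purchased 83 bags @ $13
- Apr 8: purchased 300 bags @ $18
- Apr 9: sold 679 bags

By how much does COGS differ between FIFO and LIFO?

$933

FIFO COGS: 226 @ $15 + 347 @ $13 + 83 @ $13 + 23 @ $18 = $9,394
LIFO COGS: 300 @ $18 + 83 @ $13 + 296 @ $13 = $10,327
Difference = |$9,394 − $10,327| = $933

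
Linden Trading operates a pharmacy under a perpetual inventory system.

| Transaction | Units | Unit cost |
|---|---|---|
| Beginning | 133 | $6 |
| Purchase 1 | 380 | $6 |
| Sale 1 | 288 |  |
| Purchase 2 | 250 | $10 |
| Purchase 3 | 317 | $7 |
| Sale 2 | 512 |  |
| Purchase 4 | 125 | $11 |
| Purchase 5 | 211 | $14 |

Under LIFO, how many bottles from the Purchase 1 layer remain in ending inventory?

Sale 1 (288) [LIFO — newest first]: 288 @ $6 = $1,728
Sale 2 (512) [LIFO — newest first]: 317 @ $7 + 195 @ $10 = $4,169
Total COGS = $1,728 + $4,169 = $5,897
Ending inventory: 133 @ $6 + 92 @ $6 + 55 @ $10 + 125 @ $11 + 211 @ $14 = $6,229
Check: goods available $12,126 = COGS $5,897 + ending $6,229

92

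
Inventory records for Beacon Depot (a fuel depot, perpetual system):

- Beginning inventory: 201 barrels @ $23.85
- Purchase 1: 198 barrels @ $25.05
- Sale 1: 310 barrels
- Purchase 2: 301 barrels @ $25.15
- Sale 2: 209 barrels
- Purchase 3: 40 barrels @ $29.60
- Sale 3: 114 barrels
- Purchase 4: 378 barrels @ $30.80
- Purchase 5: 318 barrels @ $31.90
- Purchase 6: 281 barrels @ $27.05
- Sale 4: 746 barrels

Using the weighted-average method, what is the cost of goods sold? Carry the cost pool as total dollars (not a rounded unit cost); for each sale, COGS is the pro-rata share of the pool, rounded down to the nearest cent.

After Beginning: 201 on hand, pool $4,793.85 (≈ $23.8500 each)
After Purchase 1: 399 on hand, pool $9,753.75 (≈ $24.4455 each)
Sale 1, sell 310: 310/399 × $9,753.75 → $7,578.10
After Purchase 2: 390 on hand, pool $9,745.80 (≈ $24.9892 each)
Sale 2, sell 209: 209/390 × $9,745.80 → $5,222.74
After Purchase 3: 221 on hand, pool $5,707.06 (≈ $25.8238 each)
Sale 3, sell 114: 114/221 × $5,707.06 → $2,943.91
After Purchase 4: 485 on hand, pool $14,405.55 (≈ $29.7022 each)
After Purchase 5: 803 on hand, pool $24,549.75 (≈ $30.5725 each)
After Purchase 6: 1084 on hand, pool $32,150.80 (≈ $29.6594 each)
Sale 4, sell 746: 746/1084 × $32,150.80 → $22,125.91
Total COGS = $7,578.10 + $5,222.74 + $2,943.91 + $22,125.91 = $37,870.66
Ending inventory (cost pool remaining) = $10,024.89
Check: goods available $47,895.55 = COGS $37,870.66 + ending $10,024.89

COGS = $37,870.66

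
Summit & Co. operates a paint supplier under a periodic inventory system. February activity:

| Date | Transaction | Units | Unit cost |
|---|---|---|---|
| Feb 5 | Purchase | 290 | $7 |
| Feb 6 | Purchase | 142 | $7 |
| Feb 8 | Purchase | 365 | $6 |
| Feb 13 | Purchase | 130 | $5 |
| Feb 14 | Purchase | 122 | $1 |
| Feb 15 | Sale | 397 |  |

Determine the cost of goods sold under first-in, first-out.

COGS = $2,779

Feb 15, 397 sold [FIFO — oldest first]: 290 @ $7 + 107 @ $7 = $2,779
Ending inventory: 35 @ $7 + 365 @ $6 + 130 @ $5 + 122 @ $1 = $3,207
Check: goods available $5,986 = COGS $2,779 + ending $3,207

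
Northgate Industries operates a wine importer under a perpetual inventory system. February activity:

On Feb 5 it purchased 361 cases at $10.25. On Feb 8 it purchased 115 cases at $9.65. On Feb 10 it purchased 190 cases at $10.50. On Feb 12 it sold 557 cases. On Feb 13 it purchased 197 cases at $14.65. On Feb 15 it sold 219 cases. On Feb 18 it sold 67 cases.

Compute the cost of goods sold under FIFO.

COGS = $9,398.05

Feb 12, 557 sold [FIFO — oldest first]: 361 @ $10.25 + 115 @ $9.65 + 81 @ $10.50 = $5,660.50
Feb 15, 219 sold [FIFO — oldest first]: 109 @ $10.50 + 110 @ $14.65 = $2,756.00
Feb 18, 67 sold [FIFO — oldest first]: 67 @ $14.65 = $981.55
Total COGS = $5,660.50 + $2,756.00 + $981.55 = $9,398.05
Ending inventory: 20 @ $14.65 = $293.00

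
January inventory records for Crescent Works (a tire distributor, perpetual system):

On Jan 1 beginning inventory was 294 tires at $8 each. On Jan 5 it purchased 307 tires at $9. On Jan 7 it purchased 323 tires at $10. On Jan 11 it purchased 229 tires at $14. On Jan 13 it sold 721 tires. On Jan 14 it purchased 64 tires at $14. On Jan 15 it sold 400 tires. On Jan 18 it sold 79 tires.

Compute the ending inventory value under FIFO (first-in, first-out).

Jan 13, 721 sold [FIFO — oldest first]: 294 @ $8 + 307 @ $9 + 120 @ $10 = $6,315
Jan 15, 400 sold [FIFO — oldest first]: 203 @ $10 + 197 @ $14 = $4,788
Jan 18, 79 sold [FIFO — oldest first]: 32 @ $14 + 47 @ $14 = $1,106
Total COGS = $6,315 + $4,788 + $1,106 = $12,209
Ending inventory: 17 @ $14 = $238

Ending inventory = $238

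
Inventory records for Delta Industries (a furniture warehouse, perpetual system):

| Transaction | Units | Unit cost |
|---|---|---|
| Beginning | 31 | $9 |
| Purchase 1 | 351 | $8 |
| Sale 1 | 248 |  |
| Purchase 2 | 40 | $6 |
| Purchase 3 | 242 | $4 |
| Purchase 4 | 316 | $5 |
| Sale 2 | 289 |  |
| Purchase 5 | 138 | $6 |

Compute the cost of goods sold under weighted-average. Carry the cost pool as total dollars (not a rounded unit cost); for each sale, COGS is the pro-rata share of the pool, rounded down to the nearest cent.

After Beginning: 31 on hand, pool $279.00 (≈ $9.0000 each)
After Purchase 1: 382 on hand, pool $3,087.00 (≈ $8.0812 each)
Sale 1, sell 248: 248/382 × $3,087.00 → $2,004.12
After Purchase 2: 174 on hand, pool $1,322.88 (≈ $7.6028 each)
After Purchase 3: 416 on hand, pool $2,290.88 (≈ $5.5069 each)
After Purchase 4: 732 on hand, pool $3,870.88 (≈ $5.2881 each)
Sale 2, sell 289: 289/732 × $3,870.88 → $1,528.25
After Purchase 5: 581 on hand, pool $3,170.63 (≈ $5.4572 each)
Total COGS = $2,004.12 + $1,528.25 = $3,532.37
Ending inventory (cost pool remaining) = $3,170.63
Check: goods available $6,703.00 = COGS $3,532.37 + ending $3,170.63

COGS = $3,532.37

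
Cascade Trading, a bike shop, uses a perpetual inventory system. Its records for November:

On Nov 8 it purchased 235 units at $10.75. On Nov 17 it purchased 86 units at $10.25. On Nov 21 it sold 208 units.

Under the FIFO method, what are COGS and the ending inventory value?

COGS = $2,236.00; ending inventory = $1,171.75

Nov 21, 208 sold [FIFO — oldest first]: 208 @ $10.75 = $2,236.00
Ending inventory: 27 @ $10.75 + 86 @ $10.25 = $1,171.75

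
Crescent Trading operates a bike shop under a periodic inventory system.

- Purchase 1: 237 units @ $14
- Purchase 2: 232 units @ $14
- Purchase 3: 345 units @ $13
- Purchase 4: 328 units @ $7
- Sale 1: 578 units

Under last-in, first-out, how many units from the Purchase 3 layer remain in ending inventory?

Sale 1 (578) [LIFO — newest first]: 328 @ $7 + 250 @ $13 = $5,546
Ending inventory: 237 @ $14 + 232 @ $14 + 95 @ $13 = $7,801
Check: goods available $13,347 = COGS $5,546 + ending $7,801

95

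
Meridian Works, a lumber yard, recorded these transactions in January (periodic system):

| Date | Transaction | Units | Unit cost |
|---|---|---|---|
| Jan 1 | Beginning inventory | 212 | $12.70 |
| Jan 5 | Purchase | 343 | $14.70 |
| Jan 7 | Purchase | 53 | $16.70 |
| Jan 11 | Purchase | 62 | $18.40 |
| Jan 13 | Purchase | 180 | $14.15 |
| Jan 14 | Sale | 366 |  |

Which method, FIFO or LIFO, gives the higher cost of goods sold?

FIFO COGS: 212 @ $12.70 + 154 @ $14.70 = $4,956.20
LIFO COGS: 180 @ $14.15 + 62 @ $18.40 + 53 @ $16.70 + 71 @ $14.70 = $5,616.60

LIFO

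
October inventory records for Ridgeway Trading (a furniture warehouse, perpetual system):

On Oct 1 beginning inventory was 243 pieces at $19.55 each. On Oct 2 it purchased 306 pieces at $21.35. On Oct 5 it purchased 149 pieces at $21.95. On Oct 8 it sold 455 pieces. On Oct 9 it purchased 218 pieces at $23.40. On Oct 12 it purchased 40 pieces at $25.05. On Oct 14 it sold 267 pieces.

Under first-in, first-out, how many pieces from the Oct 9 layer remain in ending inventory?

194

Oct 8, 455 sold [FIFO — oldest first]: 243 @ $19.55 + 212 @ $21.35 = $9,276.85
Oct 14, 267 sold [FIFO — oldest first]: 94 @ $21.35 + 149 @ $21.95 + 24 @ $23.40 = $5,839.05
Total COGS = $9,276.85 + $5,839.05 = $15,115.90
Ending inventory: 194 @ $23.40 + 40 @ $25.05 = $5,541.60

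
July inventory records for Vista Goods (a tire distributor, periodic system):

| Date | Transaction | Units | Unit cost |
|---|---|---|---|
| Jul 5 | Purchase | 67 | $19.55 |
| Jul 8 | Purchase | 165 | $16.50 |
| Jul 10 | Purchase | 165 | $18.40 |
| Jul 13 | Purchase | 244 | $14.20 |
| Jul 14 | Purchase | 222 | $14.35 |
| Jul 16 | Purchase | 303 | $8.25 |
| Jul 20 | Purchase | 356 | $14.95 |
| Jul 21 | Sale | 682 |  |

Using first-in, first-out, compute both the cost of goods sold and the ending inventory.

Jul 21, 682 sold [FIFO — oldest first]: 67 @ $19.55 + 165 @ $16.50 + 165 @ $18.40 + 244 @ $14.20 + 41 @ $14.35 = $11,121.50
Ending inventory: 181 @ $14.35 + 303 @ $8.25 + 356 @ $14.95 = $10,419.30
Check: goods available $21,540.80 = COGS $11,121.50 + ending $10,419.30

COGS = $11,121.50; ending inventory = $10,419.30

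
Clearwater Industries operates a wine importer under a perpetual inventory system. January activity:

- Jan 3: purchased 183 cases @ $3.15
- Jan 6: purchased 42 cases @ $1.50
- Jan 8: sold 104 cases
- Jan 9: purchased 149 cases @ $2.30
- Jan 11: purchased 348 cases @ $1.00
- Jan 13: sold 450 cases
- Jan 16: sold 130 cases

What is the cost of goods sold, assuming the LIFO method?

COGS = $1,210.45

Jan 8, 104 sold [LIFO — newest first]: 42 @ $1.50 + 62 @ $3.15 = $258.30
Jan 13, 450 sold [LIFO — newest first]: 348 @ $1.00 + 102 @ $2.30 = $582.60
Jan 16, 130 sold [LIFO — newest first]: 47 @ $2.30 + 83 @ $3.15 = $369.55
Total COGS = $258.30 + $582.60 + $369.55 = $1,210.45
Ending inventory: 38 @ $3.15 = $119.70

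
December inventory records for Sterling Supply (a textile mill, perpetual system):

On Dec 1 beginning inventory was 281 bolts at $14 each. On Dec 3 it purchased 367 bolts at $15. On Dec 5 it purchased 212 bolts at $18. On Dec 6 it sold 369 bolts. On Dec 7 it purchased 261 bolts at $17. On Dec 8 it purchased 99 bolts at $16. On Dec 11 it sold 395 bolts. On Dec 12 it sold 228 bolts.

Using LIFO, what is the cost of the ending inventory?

Dec 6, 369 sold [LIFO — newest first]: 212 @ $18 + 157 @ $15 = $6,171
Dec 11, 395 sold [LIFO — newest first]: 99 @ $16 + 261 @ $17 + 35 @ $15 = $6,546
Dec 12, 228 sold [LIFO — newest first]: 175 @ $15 + 53 @ $14 = $3,367
Total COGS = $6,171 + $6,546 + $3,367 = $16,084
Ending inventory: 228 @ $14 = $3,192
Check: goods available $19,276 = COGS $16,084 + ending $3,192

Ending inventory = $3,192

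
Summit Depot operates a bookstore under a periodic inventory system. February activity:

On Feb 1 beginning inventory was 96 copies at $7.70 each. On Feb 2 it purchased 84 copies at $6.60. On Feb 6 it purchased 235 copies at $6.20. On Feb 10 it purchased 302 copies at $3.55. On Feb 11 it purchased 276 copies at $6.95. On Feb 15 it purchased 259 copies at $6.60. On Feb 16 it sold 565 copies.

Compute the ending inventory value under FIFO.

Ending inventory = $4,167.20

Feb 16, 565 sold [FIFO — oldest first]: 96 @ $7.70 + 84 @ $6.60 + 235 @ $6.20 + 150 @ $3.55 = $3,283.10
Ending inventory: 152 @ $3.55 + 276 @ $6.95 + 259 @ $6.60 = $4,167.20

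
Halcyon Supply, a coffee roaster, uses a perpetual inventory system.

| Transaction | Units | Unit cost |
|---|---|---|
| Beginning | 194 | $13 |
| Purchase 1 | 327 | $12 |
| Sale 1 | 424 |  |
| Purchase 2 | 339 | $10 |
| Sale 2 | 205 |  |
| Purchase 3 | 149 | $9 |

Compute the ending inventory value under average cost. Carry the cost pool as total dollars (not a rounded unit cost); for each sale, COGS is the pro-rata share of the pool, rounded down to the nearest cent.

Ending inventory = $3,772.93

After Beginning: 194 on hand, pool $2,522.00 (≈ $13.0000 each)
After Purchase 1: 521 on hand, pool $6,446.00 (≈ $12.3724 each)
Sale 1, sell 424: 424/521 × $6,446.00 → $5,245.88
After Purchase 2: 436 on hand, pool $4,590.12 (≈ $10.5278 each)
Sale 2, sell 205: 205/436 × $4,590.12 → $2,158.19
After Purchase 3: 380 on hand, pool $3,772.93 (≈ $9.9288 each)
Total COGS = $5,245.88 + $2,158.19 = $7,404.07
Ending inventory (cost pool remaining) = $3,772.93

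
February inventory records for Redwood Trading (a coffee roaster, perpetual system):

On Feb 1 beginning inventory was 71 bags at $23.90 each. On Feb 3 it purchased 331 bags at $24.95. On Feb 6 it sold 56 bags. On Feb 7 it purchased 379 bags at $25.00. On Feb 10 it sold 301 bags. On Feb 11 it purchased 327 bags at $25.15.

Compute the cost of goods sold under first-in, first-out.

COGS = $8,832.60

Feb 6, 56 sold [FIFO — oldest first]: 56 @ $23.90 = $1,338.40
Feb 10, 301 sold [FIFO — oldest first]: 15 @ $23.90 + 286 @ $24.95 = $7,494.20
Total COGS = $1,338.40 + $7,494.20 = $8,832.60
Ending inventory: 45 @ $24.95 + 379 @ $25.00 + 327 @ $25.15 = $18,821.80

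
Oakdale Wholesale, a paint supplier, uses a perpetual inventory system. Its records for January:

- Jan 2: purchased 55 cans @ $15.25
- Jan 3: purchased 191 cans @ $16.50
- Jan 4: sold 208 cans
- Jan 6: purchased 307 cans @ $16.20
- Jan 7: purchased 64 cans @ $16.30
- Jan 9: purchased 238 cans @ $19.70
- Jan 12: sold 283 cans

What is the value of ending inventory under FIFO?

Jan 4, 208 sold [FIFO — oldest first]: 55 @ $15.25 + 153 @ $16.50 = $3,363.25
Jan 12, 283 sold [FIFO — oldest first]: 38 @ $16.50 + 245 @ $16.20 = $4,596.00
Total COGS = $3,363.25 + $4,596.00 = $7,959.25
Ending inventory: 62 @ $16.20 + 64 @ $16.30 + 238 @ $19.70 = $6,736.20

Ending inventory = $6,736.20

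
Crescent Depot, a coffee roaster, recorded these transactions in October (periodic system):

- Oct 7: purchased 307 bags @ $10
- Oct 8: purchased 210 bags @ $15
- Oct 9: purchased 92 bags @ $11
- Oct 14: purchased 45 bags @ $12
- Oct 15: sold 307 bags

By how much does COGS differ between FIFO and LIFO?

FIFO COGS: 307 @ $10 = $3,070
LIFO COGS: 45 @ $12 + 92 @ $11 + 170 @ $15 = $4,102
Difference = |$3,070 − $4,102| = $1,032

$1,032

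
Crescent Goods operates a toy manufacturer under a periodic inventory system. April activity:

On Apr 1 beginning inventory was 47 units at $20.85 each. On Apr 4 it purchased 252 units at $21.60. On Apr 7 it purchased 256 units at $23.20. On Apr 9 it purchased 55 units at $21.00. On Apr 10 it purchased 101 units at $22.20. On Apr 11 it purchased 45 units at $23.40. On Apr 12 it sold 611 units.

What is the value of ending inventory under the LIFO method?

Ending inventory = $3,096.75

Apr 12, 611 sold [LIFO — newest first]: 45 @ $23.40 + 101 @ $22.20 + 55 @ $21.00 + 256 @ $23.20 + 154 @ $21.60 = $13,715.80
Ending inventory: 47 @ $20.85 + 98 @ $21.60 = $3,096.75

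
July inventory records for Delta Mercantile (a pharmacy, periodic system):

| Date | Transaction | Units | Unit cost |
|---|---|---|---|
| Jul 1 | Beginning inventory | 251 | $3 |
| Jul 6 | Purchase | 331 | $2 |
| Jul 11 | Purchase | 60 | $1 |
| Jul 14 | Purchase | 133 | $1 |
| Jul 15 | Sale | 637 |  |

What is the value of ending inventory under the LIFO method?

Ending inventory = $414

Jul 15, 637 sold [LIFO — newest first]: 133 @ $1 + 60 @ $1 + 331 @ $2 + 113 @ $3 = $1,194
Ending inventory: 138 @ $3 = $414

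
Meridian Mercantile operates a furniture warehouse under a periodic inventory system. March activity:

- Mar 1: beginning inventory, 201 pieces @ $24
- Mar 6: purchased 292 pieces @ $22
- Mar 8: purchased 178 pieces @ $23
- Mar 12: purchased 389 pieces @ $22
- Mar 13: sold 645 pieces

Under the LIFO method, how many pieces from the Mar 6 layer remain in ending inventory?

Mar 13, 645 sold [LIFO — newest first]: 389 @ $22 + 178 @ $23 + 78 @ $22 = $14,368
Ending inventory: 201 @ $24 + 214 @ $22 = $9,532
Check: goods available $23,900 = COGS $14,368 + ending $9,532

214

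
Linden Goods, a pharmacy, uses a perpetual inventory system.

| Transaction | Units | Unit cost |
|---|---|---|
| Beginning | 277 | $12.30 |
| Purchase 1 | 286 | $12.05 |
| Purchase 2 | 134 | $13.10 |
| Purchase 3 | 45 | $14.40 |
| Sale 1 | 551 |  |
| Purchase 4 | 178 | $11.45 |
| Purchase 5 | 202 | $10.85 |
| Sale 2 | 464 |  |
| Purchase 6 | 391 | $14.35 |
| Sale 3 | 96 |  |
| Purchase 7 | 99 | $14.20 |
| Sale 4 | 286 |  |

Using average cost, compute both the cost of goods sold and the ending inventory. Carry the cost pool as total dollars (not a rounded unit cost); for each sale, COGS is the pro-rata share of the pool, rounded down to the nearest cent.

COGS = $17,527.01; ending inventory = $2,976.24

After Beginning: 277 on hand, pool $3,407.10 (≈ $12.3000 each)
After Purchase 1: 563 on hand, pool $6,853.40 (≈ $12.1730 each)
After Purchase 2: 697 on hand, pool $8,608.80 (≈ $12.3512 each)
After Purchase 3: 742 on hand, pool $9,256.80 (≈ $12.4755 each)
Sale 1, sell 551: 551/742 × $9,256.80 → $6,873.98
After Purchase 4: 369 on hand, pool $4,420.92 (≈ $11.9808 each)
After Purchase 5: 571 on hand, pool $6,612.62 (≈ $11.5808 each)
Sale 2, sell 464: 464/571 × $6,612.62 → $5,373.47
After Purchase 6: 498 on hand, pool $6,850.00 (≈ $13.7550 each)
Sale 3, sell 96: 96/498 × $6,850.00 → $1,320.48
After Purchase 7: 501 on hand, pool $6,935.32 (≈ $13.8430 each)
Sale 4, sell 286: 286/501 × $6,935.32 → $3,959.08
Total COGS = $6,873.98 + $5,373.47 + $1,320.48 + $3,959.08 = $17,527.01
Ending inventory (cost pool remaining) = $2,976.24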